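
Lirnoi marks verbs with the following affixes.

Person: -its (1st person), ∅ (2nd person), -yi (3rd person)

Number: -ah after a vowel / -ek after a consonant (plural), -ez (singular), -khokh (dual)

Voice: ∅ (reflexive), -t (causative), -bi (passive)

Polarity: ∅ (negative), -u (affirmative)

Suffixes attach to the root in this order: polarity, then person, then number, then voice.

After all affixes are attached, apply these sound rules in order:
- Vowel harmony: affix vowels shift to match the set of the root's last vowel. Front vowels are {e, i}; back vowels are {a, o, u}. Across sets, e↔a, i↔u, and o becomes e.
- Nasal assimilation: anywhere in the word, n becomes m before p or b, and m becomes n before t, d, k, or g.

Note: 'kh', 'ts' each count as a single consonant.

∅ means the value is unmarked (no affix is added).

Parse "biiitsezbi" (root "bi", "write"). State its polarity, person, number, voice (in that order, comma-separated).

affirmative, 1st person, singular, passive

Segment: bi-u-its-ez-bi.
polarity: -u → affirmative.
person: -its → 1st person.
number: -ez → singular.
voice: -bi → passive.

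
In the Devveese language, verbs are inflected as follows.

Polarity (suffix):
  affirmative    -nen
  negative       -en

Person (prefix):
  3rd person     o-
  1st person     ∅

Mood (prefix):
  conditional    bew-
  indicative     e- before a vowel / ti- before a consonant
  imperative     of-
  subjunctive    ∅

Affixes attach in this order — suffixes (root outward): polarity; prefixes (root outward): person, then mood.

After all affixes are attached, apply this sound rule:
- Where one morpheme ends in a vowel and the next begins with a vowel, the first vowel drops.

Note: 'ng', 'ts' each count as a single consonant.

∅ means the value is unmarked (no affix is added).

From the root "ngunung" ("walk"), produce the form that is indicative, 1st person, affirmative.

Attach polarity affirmative -nen → ngunungnen.
person = 1st person: zero marking, form stays ngunungnen.
Attach mood indicative ti- (before consonant 'ng') → tingunungnen.
Vowel deletion: no change.

tingunungnen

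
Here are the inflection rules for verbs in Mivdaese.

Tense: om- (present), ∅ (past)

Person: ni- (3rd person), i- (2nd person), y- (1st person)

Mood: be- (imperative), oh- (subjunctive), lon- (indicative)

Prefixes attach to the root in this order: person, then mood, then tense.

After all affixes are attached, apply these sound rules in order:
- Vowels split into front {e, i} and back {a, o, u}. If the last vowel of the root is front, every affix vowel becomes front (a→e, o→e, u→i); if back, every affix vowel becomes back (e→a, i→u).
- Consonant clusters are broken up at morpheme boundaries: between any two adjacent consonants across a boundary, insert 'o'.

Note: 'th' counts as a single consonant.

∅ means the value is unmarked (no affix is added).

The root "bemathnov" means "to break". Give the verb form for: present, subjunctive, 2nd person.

Attach person 2nd person i- → ibemathnov.
Attach mood subjunctive oh- → ohibemathnov.
Attach tense present om- → omohibemathnov.
Apply vowel harmony: omohibemathnov → omohubemathnov.
Epenthesis: no change.

omohubemathnov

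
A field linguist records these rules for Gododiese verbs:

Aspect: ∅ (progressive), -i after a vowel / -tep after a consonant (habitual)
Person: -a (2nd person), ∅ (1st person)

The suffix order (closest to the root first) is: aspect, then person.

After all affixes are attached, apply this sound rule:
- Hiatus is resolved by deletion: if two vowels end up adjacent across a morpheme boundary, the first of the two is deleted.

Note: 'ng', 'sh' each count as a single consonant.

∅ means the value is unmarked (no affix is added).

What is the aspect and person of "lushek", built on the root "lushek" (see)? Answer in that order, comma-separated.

progressive, 1st person

Segment: lushek.
aspect: ∅ → progressive.
person: ∅ → 1st person.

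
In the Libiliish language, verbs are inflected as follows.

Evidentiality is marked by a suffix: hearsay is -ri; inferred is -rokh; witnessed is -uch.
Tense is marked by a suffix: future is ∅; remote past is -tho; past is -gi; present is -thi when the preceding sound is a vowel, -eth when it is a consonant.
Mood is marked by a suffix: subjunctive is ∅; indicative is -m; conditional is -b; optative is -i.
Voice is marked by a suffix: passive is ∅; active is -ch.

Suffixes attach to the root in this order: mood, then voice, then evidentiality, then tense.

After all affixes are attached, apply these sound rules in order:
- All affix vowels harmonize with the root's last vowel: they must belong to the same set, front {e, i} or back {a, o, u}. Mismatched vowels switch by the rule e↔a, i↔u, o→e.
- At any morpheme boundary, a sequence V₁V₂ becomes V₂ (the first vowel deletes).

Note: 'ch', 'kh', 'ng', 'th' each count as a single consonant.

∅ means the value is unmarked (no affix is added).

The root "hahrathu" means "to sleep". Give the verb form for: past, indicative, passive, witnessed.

Attach mood indicative -m → hahrathum.
voice = passive: zero marking, form stays hahrathum.
Attach evidentiality witnessed -uch → hahrathumuch.
Attach tense past -gi → hahrathumuchgi.
Apply vowel harmony: hahrathumuchgi → hahrathumuchgu.
Vowel deletion: no change.

hahrathumuchgu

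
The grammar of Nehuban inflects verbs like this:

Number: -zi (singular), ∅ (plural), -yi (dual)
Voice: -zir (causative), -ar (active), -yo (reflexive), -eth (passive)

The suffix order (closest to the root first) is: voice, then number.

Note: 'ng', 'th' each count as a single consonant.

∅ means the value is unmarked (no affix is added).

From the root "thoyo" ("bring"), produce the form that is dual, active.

Attach voice active -ar → thoyoar.
Attach number dual -yi → thoyoaryi.

thoyoaryi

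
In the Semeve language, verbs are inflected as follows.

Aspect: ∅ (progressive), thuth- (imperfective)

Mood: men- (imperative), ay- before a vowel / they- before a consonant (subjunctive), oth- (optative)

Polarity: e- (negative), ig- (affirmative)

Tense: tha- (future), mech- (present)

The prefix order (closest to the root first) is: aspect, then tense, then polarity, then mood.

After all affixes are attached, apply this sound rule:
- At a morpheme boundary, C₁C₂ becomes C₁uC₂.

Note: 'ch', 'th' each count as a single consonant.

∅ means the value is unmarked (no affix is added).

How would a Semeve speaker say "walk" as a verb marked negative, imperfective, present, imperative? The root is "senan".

Attach aspect imperfective thuth- → thuthsenan.
Attach tense present mech- → mechthuthsenan.
Attach polarity negative e- → emechthuthsenan.
Attach mood imperative men- → menemechthuthsenan.
Apply epenthesis: menemechthuthsenan → menemechuthuthusenan.

menemechuthuthusenan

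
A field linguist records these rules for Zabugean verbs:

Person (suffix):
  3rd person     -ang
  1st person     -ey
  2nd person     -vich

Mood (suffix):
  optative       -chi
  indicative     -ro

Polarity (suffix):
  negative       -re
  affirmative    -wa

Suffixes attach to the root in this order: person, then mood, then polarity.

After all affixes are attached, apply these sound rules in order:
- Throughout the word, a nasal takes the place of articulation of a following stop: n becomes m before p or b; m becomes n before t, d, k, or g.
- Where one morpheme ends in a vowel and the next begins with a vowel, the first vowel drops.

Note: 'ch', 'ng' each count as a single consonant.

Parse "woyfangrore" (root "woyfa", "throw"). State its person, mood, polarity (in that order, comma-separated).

3rd person, indicative, negative

Segment: woyfa-ang-ro-re.
person: -ang → 3rd person.
mood: -ro → indicative.
polarity: -re → negative.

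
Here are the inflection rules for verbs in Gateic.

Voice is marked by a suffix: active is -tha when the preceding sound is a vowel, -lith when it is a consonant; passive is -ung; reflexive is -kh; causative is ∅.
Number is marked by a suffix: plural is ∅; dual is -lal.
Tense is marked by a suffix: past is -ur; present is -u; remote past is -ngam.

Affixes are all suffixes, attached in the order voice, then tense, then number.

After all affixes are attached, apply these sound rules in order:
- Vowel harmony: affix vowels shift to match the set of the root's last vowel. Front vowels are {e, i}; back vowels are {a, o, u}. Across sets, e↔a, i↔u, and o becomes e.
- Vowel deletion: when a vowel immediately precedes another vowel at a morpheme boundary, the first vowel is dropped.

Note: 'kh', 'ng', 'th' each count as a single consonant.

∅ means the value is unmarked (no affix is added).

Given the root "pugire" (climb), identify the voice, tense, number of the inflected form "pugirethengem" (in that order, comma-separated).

Segment: pugire-tha-ngam.
voice: -tha/lith → active.
tense: -ngam → remote past.
number: ∅ → plural.

active, remote past, plural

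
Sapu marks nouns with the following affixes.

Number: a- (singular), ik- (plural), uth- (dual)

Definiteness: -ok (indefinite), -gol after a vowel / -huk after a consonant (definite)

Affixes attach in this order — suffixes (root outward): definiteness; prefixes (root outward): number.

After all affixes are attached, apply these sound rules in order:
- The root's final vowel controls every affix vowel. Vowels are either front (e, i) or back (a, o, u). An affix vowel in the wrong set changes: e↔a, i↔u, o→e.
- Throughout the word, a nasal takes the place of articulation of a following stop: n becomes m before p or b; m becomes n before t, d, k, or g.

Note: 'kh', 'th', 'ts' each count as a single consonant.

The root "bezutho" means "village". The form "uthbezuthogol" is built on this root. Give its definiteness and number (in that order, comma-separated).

Segment: uth-bezutho-gol.
definiteness: -gol/huk → definite.
number: uth- → dual.

definite, dual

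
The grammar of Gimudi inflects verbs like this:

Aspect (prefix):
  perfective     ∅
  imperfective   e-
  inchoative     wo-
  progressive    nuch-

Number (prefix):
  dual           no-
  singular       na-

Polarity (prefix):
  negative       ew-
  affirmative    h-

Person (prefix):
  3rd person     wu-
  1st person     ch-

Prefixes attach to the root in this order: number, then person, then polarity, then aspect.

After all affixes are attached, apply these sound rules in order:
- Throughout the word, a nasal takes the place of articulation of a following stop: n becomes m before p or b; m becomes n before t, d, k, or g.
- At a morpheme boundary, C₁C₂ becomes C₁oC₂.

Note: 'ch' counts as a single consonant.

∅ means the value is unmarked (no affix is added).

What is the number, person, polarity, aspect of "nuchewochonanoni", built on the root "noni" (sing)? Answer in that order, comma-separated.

Segment: nuch-ew-ch-na-noni.
number: na- → singular.
person: ch- → 1st person.
polarity: ew- → negative.
aspect: nuch- → progressive.

singular, 1st person, negative, progressive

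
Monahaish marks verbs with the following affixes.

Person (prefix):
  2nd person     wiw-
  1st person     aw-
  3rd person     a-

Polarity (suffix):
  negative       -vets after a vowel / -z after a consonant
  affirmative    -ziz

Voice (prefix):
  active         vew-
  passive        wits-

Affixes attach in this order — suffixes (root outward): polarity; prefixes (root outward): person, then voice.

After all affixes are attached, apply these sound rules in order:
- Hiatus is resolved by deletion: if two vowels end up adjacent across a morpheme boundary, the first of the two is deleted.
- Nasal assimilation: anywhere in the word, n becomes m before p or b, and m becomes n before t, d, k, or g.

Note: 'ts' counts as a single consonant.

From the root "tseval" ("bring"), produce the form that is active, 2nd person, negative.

vewwiwtsevalz

Attach polarity negative -z (after consonant 'l') → tsevalz.
Attach person 2nd person wiw- → wiwtsevalz.
Attach voice active vew- → vewwiwtsevalz.
Vowel deletion: no change.
Nasal assimilation: no change.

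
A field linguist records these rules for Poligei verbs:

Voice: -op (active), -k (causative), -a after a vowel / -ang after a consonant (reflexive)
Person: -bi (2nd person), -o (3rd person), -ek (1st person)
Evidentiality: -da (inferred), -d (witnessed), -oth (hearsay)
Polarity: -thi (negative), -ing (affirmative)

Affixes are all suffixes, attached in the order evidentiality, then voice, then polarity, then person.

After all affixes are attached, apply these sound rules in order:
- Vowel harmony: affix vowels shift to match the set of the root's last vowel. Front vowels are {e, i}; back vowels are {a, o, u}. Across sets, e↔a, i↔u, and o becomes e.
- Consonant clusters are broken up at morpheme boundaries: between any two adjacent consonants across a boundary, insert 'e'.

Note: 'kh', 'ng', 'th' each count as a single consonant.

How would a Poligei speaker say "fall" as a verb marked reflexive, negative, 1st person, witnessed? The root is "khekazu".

Attach evidentiality witnessed -d → khekazud.
Attach voice reflexive -ang (after consonant 'd') → khekazudang.
Attach polarity negative -thi → khekazudangthi.
Attach person 1st person -ek → khekazudangthiek.
Apply vowel harmony: khekazudangthiek → khekazudangthuak.
Apply epenthesis: khekazudangthuak → khekazudangethuak.

khekazudangethuak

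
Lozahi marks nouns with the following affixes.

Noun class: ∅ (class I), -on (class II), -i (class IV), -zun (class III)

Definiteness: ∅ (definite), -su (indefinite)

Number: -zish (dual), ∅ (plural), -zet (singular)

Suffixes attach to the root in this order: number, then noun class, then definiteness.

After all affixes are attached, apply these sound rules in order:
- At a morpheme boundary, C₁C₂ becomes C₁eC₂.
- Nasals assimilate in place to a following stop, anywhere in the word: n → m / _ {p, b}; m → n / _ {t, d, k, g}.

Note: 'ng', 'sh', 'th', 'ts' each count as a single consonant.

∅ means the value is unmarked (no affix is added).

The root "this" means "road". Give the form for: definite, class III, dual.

Attach number dual -zish → thiszish.
Attach noun class class III -zun → thiszishzun.
definiteness = definite: zero marking, form stays thiszishzun.
Apply epenthesis: thiszishzun → thisezishezun.
Nasal assimilation: no change.

thisezishezun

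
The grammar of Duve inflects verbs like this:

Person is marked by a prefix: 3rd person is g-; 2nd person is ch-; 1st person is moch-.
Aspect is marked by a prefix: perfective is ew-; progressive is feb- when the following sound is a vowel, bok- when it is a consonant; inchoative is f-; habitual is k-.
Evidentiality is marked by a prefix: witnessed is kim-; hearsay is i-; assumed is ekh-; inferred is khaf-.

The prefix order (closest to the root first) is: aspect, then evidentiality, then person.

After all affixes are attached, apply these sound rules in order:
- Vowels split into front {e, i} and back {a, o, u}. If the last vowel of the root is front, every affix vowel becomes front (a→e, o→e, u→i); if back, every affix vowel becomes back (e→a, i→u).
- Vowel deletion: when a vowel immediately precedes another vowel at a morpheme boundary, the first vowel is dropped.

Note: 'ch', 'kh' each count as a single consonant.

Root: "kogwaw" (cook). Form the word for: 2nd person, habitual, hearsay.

Attach aspect habitual k- → kkogwaw.
Attach evidentiality hearsay i- → ikkogwaw.
Attach person 2nd person ch- → chikkogwaw.
Apply vowel harmony: chikkogwaw → chukkogwaw.
Vowel deletion: no change.

chukkogwaw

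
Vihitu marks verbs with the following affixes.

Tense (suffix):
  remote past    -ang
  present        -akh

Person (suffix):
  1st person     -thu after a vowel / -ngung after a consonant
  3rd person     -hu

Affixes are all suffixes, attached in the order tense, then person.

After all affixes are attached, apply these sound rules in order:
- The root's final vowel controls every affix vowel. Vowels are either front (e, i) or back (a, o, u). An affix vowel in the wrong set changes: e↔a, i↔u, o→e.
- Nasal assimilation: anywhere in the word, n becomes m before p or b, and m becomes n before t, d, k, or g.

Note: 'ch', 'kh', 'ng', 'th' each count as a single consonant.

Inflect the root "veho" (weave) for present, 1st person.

Attach tense present -akh → vehoakh.
Attach person 1st person -ngung (after consonant 'kh') → vehoakhngung.
Vowel harmony: no change.
Nasal assimilation: no change.

vehoakhngung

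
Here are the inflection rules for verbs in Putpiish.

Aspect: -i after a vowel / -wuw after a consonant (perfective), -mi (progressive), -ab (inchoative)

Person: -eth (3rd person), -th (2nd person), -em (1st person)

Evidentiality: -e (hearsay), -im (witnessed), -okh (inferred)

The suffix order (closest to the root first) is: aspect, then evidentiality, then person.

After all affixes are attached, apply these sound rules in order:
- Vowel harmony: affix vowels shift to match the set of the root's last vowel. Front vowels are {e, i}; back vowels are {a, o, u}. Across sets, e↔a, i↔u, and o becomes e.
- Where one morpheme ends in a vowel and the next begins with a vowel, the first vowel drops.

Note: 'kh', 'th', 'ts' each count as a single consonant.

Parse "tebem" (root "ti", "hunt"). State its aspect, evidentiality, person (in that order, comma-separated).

inchoative, hearsay, 1st person

Segment: ti-ab-e-em.
aspect: -ab → inchoative.
evidentiality: -e → hearsay.
person: -em → 1st person.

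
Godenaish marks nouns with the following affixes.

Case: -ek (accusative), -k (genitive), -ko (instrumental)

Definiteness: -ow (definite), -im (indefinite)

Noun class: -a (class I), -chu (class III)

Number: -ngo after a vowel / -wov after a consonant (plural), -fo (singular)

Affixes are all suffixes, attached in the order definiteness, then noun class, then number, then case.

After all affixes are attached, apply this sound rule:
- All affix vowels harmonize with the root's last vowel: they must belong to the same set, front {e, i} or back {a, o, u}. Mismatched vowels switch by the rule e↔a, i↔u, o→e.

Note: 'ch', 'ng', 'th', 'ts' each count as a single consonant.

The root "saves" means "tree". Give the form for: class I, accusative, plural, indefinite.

Attach definiteness indefinite -im → savesim.
Attach noun class class I -a → savesima.
Attach number plural -ngo (after vowel 'a') → savesimango.
Attach case accusative -ek → savesimangoek.
Apply vowel harmony: savesimangoek → savesimengeek.

savesimengeek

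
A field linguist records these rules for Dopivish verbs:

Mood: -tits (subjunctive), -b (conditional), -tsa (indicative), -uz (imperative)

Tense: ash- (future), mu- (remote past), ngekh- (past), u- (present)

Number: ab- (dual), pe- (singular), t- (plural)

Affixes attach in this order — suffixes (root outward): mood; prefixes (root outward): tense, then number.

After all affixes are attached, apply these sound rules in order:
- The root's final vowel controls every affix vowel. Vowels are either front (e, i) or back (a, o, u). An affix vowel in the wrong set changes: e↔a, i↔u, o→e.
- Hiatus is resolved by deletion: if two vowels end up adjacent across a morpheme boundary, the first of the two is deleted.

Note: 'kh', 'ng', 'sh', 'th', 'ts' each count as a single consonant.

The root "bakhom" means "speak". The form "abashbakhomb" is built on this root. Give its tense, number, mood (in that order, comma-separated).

future, dual, conditional

Segment: ab-ash-bakhom-b.
tense: ash- → future.
number: ab- → dual.
mood: -b → conditional.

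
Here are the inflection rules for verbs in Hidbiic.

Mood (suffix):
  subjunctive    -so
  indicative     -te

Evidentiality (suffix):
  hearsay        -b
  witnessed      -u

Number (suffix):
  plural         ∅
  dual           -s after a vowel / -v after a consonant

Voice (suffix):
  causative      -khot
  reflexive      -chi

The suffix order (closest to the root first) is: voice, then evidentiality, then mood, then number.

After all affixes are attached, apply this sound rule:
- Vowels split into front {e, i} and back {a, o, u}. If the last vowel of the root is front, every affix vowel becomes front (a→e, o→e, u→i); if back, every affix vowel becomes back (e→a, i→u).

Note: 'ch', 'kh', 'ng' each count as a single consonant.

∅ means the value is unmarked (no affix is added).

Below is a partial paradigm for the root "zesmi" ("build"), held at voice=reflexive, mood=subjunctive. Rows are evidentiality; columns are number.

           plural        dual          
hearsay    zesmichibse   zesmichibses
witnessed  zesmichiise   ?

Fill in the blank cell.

zesmichiises

Attach voice reflexive -chi → zesmichi.
Attach evidentiality witnessed -u → zesmichiu.
Attach mood subjunctive -so → zesmichiuso.
Attach number dual -s (after vowel 'o') → zesmichiusos.
Apply vowel harmony: zesmichiusos → zesmichiises.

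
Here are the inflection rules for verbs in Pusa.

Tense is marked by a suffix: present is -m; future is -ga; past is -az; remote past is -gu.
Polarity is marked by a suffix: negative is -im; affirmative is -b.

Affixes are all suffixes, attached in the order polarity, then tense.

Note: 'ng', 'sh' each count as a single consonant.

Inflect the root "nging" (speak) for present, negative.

ngingimm

Attach polarity negative -im → ngingim.
Attach tense present -m → ngingimm.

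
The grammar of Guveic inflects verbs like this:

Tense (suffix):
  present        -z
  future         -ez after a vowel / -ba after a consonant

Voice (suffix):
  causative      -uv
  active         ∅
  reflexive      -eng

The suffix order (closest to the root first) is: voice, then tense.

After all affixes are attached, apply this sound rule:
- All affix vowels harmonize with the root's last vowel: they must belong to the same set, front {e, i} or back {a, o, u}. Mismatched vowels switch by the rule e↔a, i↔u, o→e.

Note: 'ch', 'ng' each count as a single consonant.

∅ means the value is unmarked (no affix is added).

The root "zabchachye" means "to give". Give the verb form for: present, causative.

Attach voice causative -uv → zabchachyeuv.
Attach tense present -z → zabchachyeuvz.
Apply vowel harmony: zabchachyeuvz → zabchachyeivz.

zabchachyeivz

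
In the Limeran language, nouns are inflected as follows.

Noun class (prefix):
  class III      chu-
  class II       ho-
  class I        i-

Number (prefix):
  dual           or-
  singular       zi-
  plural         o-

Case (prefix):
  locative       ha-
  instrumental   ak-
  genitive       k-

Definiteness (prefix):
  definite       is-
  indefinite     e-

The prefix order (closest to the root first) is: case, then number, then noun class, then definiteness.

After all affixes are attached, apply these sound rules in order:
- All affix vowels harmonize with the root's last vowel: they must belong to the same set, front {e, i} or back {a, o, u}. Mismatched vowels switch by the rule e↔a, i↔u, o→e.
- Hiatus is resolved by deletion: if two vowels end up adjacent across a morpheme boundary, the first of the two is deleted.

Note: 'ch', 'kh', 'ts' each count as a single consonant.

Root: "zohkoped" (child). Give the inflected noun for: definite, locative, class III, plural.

Attach case locative ha- → hazohkoped.
Attach number plural o- → ohazohkoped.
Attach noun class class III chu- → chuohazohkoped.
Attach definiteness definite is- → ischuohazohkoped.
Apply vowel harmony: ischuohazohkoped → ischiehezohkoped.
Apply vowel deletion: ischiehezohkoped → ischehezohkoped.

ischehezohkoped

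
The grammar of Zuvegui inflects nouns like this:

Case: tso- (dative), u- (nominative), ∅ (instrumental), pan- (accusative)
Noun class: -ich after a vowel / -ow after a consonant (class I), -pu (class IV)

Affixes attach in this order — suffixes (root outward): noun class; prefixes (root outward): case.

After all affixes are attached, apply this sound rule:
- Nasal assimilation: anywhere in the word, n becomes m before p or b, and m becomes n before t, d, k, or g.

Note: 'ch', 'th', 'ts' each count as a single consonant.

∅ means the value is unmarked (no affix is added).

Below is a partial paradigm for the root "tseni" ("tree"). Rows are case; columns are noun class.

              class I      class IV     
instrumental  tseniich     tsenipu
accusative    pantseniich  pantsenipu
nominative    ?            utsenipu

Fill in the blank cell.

Attach noun class class I -ich (after vowel 'i') → tseniich.
Attach case nominative u- → utseniich.
Nasal assimilation: no change.

utseniich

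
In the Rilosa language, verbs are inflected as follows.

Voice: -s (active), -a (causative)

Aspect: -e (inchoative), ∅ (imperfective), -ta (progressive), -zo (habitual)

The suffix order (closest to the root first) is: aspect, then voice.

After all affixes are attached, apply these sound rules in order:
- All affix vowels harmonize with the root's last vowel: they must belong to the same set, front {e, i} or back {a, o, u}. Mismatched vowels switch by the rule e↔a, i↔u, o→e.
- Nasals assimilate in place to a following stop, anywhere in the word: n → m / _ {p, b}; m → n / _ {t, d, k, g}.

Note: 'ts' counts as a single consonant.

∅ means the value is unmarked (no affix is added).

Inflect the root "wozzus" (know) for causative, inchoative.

wozzusaa

Attach aspect inchoative -e → wozzuse.
Attach voice causative -a → wozzusea.
Apply vowel harmony: wozzusea → wozzusaa.
Nasal assimilation: no change.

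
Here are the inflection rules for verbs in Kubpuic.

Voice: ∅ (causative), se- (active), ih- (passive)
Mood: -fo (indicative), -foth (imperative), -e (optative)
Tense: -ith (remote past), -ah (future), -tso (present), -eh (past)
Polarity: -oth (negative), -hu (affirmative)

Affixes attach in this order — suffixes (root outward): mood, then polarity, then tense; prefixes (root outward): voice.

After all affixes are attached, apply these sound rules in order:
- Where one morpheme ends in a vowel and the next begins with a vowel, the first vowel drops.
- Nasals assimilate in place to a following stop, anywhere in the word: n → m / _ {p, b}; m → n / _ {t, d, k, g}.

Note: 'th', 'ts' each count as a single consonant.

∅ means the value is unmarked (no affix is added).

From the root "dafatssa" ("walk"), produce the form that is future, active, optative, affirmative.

sedafatssehah

Attach mood optative -e → dafatssae.
Attach polarity affirmative -hu → dafatssaehu.
Attach tense future -ah → dafatssaehuah.
Attach voice active se- → sedafatssaehuah.
Apply vowel deletion: sedafatssaehuah → sedafatssehah.
Nasal assimilation: no change.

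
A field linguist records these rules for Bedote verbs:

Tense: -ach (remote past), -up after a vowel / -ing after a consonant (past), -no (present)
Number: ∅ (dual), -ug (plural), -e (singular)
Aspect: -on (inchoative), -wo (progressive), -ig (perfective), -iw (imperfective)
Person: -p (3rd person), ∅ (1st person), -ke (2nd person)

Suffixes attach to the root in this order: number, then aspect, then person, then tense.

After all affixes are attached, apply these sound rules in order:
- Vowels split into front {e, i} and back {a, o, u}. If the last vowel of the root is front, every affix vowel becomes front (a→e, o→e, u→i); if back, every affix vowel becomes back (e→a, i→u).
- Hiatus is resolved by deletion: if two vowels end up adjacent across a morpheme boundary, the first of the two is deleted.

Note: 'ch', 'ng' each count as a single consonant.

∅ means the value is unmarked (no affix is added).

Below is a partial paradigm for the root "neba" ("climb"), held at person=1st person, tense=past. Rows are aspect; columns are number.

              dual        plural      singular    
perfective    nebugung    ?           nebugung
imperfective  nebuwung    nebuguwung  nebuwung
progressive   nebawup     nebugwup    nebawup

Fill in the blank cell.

Attach number plural -ug → nebaug.
Attach aspect perfective -ig → nebaugig.
person = 1st person: zero marking, form stays nebaugig.
Attach tense past -ing (after consonant 'g') → nebaugiging.
Apply vowel harmony: nebaugiging → nebaugugung.
Apply vowel deletion: nebaugugung → nebugugung.

nebugugung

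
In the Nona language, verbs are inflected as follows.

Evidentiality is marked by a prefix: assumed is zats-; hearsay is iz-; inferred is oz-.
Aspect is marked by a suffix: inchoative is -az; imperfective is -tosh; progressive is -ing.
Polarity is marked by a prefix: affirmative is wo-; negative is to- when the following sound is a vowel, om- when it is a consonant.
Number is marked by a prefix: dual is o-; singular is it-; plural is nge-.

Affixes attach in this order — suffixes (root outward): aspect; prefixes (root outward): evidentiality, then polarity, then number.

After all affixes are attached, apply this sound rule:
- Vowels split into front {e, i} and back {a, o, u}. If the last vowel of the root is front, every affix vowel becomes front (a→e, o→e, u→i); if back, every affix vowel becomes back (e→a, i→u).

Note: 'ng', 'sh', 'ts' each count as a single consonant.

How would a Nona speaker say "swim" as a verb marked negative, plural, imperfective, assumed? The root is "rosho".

Attach evidentiality assumed zats- → zatsrosho.
Attach polarity negative om- (before consonant 'z') → omzatsrosho.
Attach aspect imperfective -tosh → omzatsroshotosh.
Attach number plural nge- → ngeomzatsroshotosh.
Apply vowel harmony: ngeomzatsroshotosh → ngaomzatsroshotosh.

ngaomzatsroshotosh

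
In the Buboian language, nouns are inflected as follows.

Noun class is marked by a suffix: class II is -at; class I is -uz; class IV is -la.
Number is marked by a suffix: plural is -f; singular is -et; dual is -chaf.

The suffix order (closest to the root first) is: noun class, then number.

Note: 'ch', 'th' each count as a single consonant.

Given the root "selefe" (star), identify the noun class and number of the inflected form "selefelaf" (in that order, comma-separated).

Segment: selefe-la-f.
noun class: -la → class IV.
number: -f → plural.

class IV, plural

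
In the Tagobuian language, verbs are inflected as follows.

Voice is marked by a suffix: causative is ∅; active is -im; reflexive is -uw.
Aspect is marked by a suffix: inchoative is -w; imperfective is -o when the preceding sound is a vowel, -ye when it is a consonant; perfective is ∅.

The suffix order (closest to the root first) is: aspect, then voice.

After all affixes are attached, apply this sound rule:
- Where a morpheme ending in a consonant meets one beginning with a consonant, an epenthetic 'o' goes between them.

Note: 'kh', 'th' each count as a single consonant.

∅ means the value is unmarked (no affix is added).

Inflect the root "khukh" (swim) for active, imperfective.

khukhoyeim

Attach aspect imperfective -ye (after consonant 'kh') → khukhye.
Attach voice active -im → khukhyeim.
Apply epenthesis: khukhyeim → khukhoyeim.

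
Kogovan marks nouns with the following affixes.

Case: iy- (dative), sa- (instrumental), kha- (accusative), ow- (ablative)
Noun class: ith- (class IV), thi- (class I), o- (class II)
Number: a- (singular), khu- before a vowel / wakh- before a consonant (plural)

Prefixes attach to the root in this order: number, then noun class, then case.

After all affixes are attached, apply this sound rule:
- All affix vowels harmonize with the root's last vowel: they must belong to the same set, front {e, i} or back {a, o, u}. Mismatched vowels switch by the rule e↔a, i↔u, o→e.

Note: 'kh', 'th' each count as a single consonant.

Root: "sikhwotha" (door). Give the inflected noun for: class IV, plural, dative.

Attach number plural wakh- (before consonant 's') → wakhsikhwotha.
Attach noun class class IV ith- → ithwakhsikhwotha.
Attach case dative iy- → iyithwakhsikhwotha.
Apply vowel harmony: iyithwakhsikhwotha → uyuthwakhsikhwotha.

uyuthwakhsikhwotha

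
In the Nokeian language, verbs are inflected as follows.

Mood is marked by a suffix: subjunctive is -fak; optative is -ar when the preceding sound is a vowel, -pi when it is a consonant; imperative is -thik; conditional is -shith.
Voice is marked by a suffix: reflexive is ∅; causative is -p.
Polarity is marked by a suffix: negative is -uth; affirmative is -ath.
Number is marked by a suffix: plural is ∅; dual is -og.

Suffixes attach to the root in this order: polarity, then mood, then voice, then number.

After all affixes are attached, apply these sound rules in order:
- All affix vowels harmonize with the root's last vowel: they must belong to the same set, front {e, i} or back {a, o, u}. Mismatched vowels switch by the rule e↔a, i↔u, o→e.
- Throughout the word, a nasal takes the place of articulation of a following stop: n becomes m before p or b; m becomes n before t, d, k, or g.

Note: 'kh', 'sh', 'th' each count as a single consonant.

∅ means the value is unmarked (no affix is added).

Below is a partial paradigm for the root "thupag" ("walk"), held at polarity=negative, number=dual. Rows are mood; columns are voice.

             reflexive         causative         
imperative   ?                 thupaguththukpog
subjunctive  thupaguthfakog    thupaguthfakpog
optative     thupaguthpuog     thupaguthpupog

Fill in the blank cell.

Attach polarity negative -uth → thupaguth.
Attach mood imperative -thik → thupaguththik.
voice = reflexive: zero marking, form stays thupaguththik.
Attach number dual -og → thupaguththikog.
Apply vowel harmony: thupaguththikog → thupaguththukog.
Nasal assimilation: no change.

thupaguththukog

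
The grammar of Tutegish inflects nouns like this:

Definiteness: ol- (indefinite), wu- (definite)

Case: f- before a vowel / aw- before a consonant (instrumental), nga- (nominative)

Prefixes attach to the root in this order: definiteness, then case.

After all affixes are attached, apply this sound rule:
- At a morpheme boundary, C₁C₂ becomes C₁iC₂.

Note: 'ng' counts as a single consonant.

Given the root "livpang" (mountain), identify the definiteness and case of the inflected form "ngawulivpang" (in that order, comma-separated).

definite, nominative

Segment: nga-wu-livpang.
definiteness: wu- → definite.
case: nga- → nominative.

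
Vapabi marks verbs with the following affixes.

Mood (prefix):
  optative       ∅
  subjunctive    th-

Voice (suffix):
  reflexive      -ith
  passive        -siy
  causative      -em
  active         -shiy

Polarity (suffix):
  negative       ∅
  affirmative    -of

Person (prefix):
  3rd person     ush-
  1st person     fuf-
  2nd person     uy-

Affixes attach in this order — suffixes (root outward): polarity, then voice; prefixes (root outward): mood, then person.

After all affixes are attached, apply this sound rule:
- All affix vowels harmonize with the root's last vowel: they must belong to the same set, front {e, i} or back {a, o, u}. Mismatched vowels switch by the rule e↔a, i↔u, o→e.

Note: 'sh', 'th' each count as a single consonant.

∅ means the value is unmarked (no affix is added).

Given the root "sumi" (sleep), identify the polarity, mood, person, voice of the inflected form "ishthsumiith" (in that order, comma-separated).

Segment: ush-th-sumi-ith.
polarity: ∅ → negative.
mood: th- → subjunctive.
person: ush- → 3rd person.
voice: -ith → reflexive.

negative, subjunctive, 3rd person, reflexive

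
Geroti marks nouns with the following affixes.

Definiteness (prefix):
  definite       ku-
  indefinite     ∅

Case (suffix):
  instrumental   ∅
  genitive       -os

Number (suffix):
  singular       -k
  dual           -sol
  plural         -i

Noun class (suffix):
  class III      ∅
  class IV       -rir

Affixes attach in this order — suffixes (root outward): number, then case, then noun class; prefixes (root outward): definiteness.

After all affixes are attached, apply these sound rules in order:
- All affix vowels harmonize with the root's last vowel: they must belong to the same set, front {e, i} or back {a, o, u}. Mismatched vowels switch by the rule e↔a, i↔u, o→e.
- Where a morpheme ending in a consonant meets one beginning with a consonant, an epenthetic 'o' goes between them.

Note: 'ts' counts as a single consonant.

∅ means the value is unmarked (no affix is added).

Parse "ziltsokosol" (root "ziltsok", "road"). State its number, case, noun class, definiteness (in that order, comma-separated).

Segment: ziltsok-sol.
number: -sol → dual.
case: ∅ → instrumental.
noun class: ∅ → class III.
definiteness: ∅ → indefinite.

dual, instrumental, class III, indefinite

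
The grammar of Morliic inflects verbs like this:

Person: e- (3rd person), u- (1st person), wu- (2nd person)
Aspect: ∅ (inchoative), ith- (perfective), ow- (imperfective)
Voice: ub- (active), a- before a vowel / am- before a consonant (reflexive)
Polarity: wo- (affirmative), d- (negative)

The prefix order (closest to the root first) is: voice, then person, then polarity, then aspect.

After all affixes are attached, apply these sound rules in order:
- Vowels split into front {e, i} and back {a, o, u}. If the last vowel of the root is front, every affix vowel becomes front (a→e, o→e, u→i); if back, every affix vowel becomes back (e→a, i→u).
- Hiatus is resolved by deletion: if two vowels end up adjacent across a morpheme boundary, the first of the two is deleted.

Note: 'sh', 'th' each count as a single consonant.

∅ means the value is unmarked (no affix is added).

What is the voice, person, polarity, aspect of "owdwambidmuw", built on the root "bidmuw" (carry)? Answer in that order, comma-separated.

Segment: ow-d-wu-am-bidmuw.
voice: a/am- → reflexive.
person: wu- → 2nd person.
polarity: d- → negative.
aspect: ow- → imperfective.

reflexive, 2nd person, negative, imperfective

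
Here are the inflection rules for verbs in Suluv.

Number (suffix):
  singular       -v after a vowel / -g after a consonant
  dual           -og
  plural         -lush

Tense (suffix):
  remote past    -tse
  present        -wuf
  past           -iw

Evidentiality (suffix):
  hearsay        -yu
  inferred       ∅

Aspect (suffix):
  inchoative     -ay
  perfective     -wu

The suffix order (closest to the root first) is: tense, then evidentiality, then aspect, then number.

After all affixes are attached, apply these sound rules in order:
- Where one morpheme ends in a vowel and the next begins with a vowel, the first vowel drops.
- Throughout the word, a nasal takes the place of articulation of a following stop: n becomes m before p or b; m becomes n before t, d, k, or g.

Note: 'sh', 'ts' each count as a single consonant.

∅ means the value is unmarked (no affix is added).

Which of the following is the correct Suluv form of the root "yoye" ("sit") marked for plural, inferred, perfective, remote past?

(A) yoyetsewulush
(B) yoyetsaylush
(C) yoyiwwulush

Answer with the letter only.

A

Attach tense remote past -tse → yoyetse.
evidentiality = inferred: zero marking, form stays yoyetse.
Attach aspect perfective -wu → yoyetsewu.
Attach number plural -lush → yoyetsewulush.
Vowel deletion: no change.
Nasal assimilation: no change.
So the correct form is yoyetsewulush, option (A).
(B) yoyetsaylush is wrong: it uses inchoative instead of perfective for aspect.
(C) yoyiwwulush is wrong: it uses past instead of remote past for tense.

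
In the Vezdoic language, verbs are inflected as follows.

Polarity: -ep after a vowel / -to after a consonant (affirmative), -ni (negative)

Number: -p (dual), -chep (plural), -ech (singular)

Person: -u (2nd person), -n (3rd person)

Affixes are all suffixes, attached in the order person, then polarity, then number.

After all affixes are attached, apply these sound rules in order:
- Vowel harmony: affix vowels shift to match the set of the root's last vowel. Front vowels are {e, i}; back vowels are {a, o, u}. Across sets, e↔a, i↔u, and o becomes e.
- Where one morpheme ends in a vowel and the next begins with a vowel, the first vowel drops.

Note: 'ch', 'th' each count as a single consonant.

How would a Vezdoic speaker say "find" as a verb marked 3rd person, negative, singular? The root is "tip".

tipnnech

Attach person 3rd person -n → tipn.
Attach polarity negative -ni → tipnni.
Attach number singular -ech → tipnniech.
Vowel harmony: no change.
Apply vowel deletion: tipnniech → tipnnech.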